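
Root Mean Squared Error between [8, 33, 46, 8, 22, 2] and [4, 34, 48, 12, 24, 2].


MSE = 41/6 = 6.8333
RMSE = √(41/6) = 2.6141

2.6141


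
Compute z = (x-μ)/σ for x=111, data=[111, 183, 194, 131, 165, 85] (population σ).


μ = 144.8333, σ = 39.1511
z = (111 - 144.8333)/39.1511 = -0.8642

-0.8642


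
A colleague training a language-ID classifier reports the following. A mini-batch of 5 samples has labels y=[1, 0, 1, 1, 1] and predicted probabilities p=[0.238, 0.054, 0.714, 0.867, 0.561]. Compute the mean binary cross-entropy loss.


L[0] = -ln(0.238) = 1.4355
L[1] = -ln(1-0.054) = -ln(0.946) = 0.0555
L[2] = -ln(0.714) = 0.3369
L[3] = -ln(0.867) = 0.1427
L[4] = -ln(0.561) = 0.578
mean = (1.4355 + 0.0555 + 0.3369 + 0.1427 + 0.578)/5 = 0.5097

0.5097


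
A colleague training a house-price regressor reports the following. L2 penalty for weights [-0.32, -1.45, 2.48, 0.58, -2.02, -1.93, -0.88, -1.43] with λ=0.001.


‖w‖₂² = (-0.32)² + (-1.45)² + (2.48)² + (0.58)² + (-2.02)² + (-1.93)² + (-0.88)² + (-1.43)²
     = 0.1024 + 2.1025 + 6.1504 + 0.3364 + 4.0804 + 3.7249 + 0.7744 + 2.0449
     = 19.3163
λ·‖w‖₂² = 0.001·19.3163 = 0.019316

0.019316


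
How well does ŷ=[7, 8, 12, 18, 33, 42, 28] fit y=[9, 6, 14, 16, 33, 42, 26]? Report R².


ȳ = 20.8571
SS_res = Σ(y-ŷ)² = 20
SS_tot = Σ(y-ȳ)² = 1052.86
R² = 1 - SS_res/SS_tot = 1 - 0.019 = 0.981

0.981


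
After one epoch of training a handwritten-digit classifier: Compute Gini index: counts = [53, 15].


Probabilities: [53/68, 15/68] ≈ [0.7794, 0.2206]
Σpᵢ² = (2809 + 225)/68² = 3034/4624
Gini = 1 - Σpᵢ² = 1 - 3034/4624 = 0.3439

0.3439


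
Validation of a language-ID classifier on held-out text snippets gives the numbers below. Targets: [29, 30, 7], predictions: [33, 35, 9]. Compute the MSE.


Squared errors: (29-33)²=16, (30-35)²=25, (7-9)²=4
Sum = 45
MSE = 45/3 = 15

15


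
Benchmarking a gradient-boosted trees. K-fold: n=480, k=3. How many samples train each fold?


Fold size = 480/3 = 160
Training per fold = 480 - 160 = 320

320


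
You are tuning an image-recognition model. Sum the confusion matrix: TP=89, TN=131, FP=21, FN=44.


Total = TP + TN + FP + FN
= 89 + 131 + 21 + 44
= 285
(Predicted positive: 110, predicted negative: 175)

285


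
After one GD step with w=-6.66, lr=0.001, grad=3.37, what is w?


w_new = w - α·∇
= -6.66 - 0.001·3.37
= -6.66 - 0.00337
= -6.66337

-6.66337


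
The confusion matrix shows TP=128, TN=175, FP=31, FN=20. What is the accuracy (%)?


Accuracy = (TP+TN)/(TP+TN+FP+FN)
= (128+175)/(354)
= 303/354 = 85.59%

85.59%


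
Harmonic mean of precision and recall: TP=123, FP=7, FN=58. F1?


Precision = 123/130 = 0.9462
Recall = 123/181 = 0.6796
F1 = 2·P·R/(P+R) = 2·TP/(2·TP+FP+FN) = 246/(246+7+58) = 246/311 = 0.791

0.791


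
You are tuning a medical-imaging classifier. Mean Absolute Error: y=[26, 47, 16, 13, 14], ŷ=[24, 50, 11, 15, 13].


Absolute errors: |26-24|=2, |47-50|=3, |16-11|=5, |13-15|=2, |14-13|=1
Sum = 13
MAE = 13/5 = 13/5

13/5


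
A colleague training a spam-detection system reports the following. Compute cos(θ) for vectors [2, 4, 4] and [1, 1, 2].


A·B = 2·1 + 4·1 + 4·2 = 14
‖A‖ = √36 = 6, ‖B‖ = √6 = 2.4495
cos = 14/(√36·√6) = 14/√216 = 0.9526

0.9526


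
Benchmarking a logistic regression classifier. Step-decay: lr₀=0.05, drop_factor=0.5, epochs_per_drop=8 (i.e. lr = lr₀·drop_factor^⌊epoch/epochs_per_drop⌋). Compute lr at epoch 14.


n_drops = ⌊14/8⌋ = 1
lr = 0.05·0.5^1 = 0.05·0.5 = 0.025

0.025


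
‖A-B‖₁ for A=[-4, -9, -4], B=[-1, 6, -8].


d = |-4+ 1| + |-9-6| + |-4+ 8|
  = 3 + 15 + 4
  = 22

22


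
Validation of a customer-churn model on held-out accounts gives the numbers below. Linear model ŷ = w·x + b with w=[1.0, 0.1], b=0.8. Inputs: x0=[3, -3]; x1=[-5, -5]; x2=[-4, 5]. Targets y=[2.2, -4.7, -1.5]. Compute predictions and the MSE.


ŷ0 = (1.0)·(3) + (0.1)·(-3) + 0.8 = 3.5
ŷ1 = (1.0)·(-5) + (0.1)·(-5) + 0.8 = -4.7
ŷ2 = (1.0)·(-4) + (0.1)·(5) + 0.8 = -2.7
errors² = [1.69, 0.0, 1.44]
MSE = 3.1300/3 = 1.0433

1.0433


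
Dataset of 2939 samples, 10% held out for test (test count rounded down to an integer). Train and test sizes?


Test = ⌊2939·10/100⌋ = 293
Train = 2939 - 293 = 2646

Train: 2646, Test: 293


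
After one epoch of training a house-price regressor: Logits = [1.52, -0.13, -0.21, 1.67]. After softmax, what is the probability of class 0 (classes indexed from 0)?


Exponentials: e^1.52=4.5722, e^-0.13=0.8781, e^-0.21=0.8106, e^1.67=5.3122
Sum = 11.5731
Softmax = [0.3951, 0.0759, 0.07, 0.459]
p[0] = 4.5722/11.5731 = 0.3951

0.3951


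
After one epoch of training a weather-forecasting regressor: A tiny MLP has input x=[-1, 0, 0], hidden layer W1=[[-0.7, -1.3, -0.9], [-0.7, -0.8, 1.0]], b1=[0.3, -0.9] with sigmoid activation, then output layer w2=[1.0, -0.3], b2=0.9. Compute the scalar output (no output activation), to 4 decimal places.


z1[0] = (-0.7)·(-1) + (-1.3)·(0) + (-0.9)·(0) + 0.3 = 1.0
z1[1] = (-0.7)·(-1) + (-0.8)·(0) + (1.0)·(0) - 0.9 = -0.2
h = sigmoid(z1) = [0.7311, 0.4502]
output = (1.0)·(0.7311) + (-0.3)·(0.4502) + 0.9 = 1.496

1.496


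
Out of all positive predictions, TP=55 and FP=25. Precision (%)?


Precision = TP/(TP+FP)
= 55/(55+25)
= 55/80 = 68.75%

68.75%


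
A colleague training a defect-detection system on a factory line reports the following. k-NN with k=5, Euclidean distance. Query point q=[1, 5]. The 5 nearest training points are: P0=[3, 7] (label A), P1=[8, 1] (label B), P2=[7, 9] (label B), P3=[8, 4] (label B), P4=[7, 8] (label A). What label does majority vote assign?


d(q,P0) = 2.8284  (label A)
d(q,P1) = 8.0623  (label B)
d(q,P2) = 7.2111  (label B)
d(q,P3) = 7.0711  (label B)
d(q,P4) = 6.7082  (label A)
Votes: A=2, B=3
Majority → B

B


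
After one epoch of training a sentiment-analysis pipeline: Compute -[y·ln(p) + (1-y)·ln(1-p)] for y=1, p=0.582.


BCE = -[y·ln(p) + (1-y)·ln(1-p)]
= -1·ln(0.582) - 0
= -ln(0.582) = 0.5413

0.5413


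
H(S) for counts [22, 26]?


Probabilities: [22/48, 26/48] ≈ [0.4583, 0.5417]
H = -((22/48)·log₂(22/48) + (26/48)·log₂(26/48))
  = 0.995 bits

0.995 bits


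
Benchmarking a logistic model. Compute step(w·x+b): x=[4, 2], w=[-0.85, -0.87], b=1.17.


z = (4)·(-0.85) + (2)·(-0.87) + 1.17
  = -3.97
step(z) = 0 (z<0)

0


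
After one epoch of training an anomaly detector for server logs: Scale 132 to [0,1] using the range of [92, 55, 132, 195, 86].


min=55, max=195
(132-55)/(195-55) = 77/140 = 0.55

0.55


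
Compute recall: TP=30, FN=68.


Recall = TP/(TP+FN)
= 30/(30+68)
= 30/98 = 30.61%

30.61%


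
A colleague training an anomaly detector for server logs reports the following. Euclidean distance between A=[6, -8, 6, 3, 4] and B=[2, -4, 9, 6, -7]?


d = √((6-2)² + (-8+ 4)² + (6-9)² + (3-6)² + (4+ 7)²)
  = √(16 + 16 + 9 + 9 + 121)
  = √171 = 13.0767

13.0767


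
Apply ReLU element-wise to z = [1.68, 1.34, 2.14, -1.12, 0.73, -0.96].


ReLU(1.68) = max(0, 1.68) = 1.68
ReLU(1.34) = max(0, 1.34) = 1.34
ReLU(2.14) = max(0, 2.14) = 2.14
ReLU(-1.12) = max(0, -1.12) = 0.0
ReLU(0.73) = max(0, 0.73) = 0.73
ReLU(-0.96) = max(0, -0.96) = 0.0
result = [1.68, 1.34, 2.14, 0.0, 0.73, 0.0]

[1.68, 1.34, 2.14, 0.0, 0.73, 0.0]


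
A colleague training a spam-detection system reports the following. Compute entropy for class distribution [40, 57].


Probabilities: [40/97, 57/97] ≈ [0.4124, 0.5876]
H = -((40/97)·log₂(40/97) + (57/97)·log₂(57/97))
  = 0.9777 bits

0.9777 bits


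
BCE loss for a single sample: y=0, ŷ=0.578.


BCE = -[y·ln(p) + (1-y)·ln(1-p)]
= -0 - 1·ln(1-0.578)
= -ln(0.422) = 0.8627

0.8627


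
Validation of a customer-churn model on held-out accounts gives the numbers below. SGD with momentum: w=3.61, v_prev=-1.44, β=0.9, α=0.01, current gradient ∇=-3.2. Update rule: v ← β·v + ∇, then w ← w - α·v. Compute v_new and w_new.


v_new = 0.9·-1.44 - 3.2 = -1.296 - 3.2 = -4.496
w_new = 3.61 - 0.01·-4.496 = 3.61 + 0.04496 = 3.65496

v_new=-4.496, w_new=3.65496


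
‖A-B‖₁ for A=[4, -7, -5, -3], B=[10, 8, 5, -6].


d = |4-10| + |-7-8| + |-5-5| + |-3+ 6|
  = 6 + 15 + 10 + 3
  = 34

34


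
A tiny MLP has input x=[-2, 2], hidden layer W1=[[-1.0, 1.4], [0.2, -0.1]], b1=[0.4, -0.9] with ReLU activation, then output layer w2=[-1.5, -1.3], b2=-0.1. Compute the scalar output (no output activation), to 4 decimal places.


z1[0] = (-1.0)·(-2) + (1.4)·(2) + 0.4 = 5.2
z1[1] = (0.2)·(-2) + (-0.1)·(2) - 0.9 = -1.5
h = ReLU(z1) = [5.2, 0.0]
output = (-1.5)·(5.2) + (-1.3)·(0.0) - 0.1 = -7.9

-7.9


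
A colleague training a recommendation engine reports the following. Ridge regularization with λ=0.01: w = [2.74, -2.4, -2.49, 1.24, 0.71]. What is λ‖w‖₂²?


‖w‖₂² = (2.74)² + (-2.4)² + (-2.49)² + (1.24)² + (0.71)²
     = 7.5076 + 5.76 + 6.2001 + 1.5376 + 0.5041
     = 21.5094
λ·‖w‖₂² = 0.01·21.5094 = 0.215094

0.215094


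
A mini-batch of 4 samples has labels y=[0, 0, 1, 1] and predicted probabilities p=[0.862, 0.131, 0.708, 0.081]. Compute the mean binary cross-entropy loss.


L[0] = -ln(1-0.862) = -ln(0.138) = 1.9805
L[1] = -ln(1-0.131) = -ln(0.869) = 0.1404
L[2] = -ln(0.708) = 0.3453
L[3] = -ln(0.081) = 2.5133
mean = (1.9805 + 0.1404 + 0.3453 + 2.5133)/4 = 1.2449

1.2449


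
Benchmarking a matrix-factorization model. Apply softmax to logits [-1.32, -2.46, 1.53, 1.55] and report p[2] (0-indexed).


Exponentials: e^-1.32=0.2671, e^-2.46=0.0854, e^1.53=4.6182, e^1.55=4.7115
Sum = 9.6822
Softmax = [0.0276, 0.0088, 0.477, 0.4866]
p[2] = 4.6182/9.6822 = 0.477

0.477


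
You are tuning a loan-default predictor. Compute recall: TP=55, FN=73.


Recall = TP/(TP+FN)
= 55/(55+73)
= 55/128 = 42.97%

42.97%


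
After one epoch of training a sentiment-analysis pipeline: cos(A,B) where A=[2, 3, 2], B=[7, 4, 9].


A·B = 2·7 + 3·4 + 2·9 = 44
‖A‖ = √17 = 4.1231, ‖B‖ = √146 = 12.083
cos = 44/(√17·√146) = 44/√2482 = 0.8832

0.8832


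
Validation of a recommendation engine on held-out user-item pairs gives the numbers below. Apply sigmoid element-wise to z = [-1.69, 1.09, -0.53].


σ(-1.69) = 1/(1+e^1.69) = 0.1558
σ(1.09) = 1/(1+e^-1.09) = 0.7484
σ(-0.53) = 1/(1+e^0.53) = 0.3705
result = [0.1558, 0.7484, 0.3705]

[0.1558, 0.7484, 0.3705]


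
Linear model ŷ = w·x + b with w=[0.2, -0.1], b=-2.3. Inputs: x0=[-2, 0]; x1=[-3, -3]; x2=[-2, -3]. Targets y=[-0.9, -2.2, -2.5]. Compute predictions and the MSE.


ŷ0 = (0.2)·(-2) + (-0.1)·(0) - 2.3 = -2.7
ŷ1 = (0.2)·(-3) + (-0.1)·(-3) - 2.3 = -2.6
ŷ2 = (0.2)·(-2) + (-0.1)·(-3) - 2.3 = -2.4
errors² = [3.24, 0.16, 0.01]
MSE = 3.4100/3 = 1.1367

1.1367


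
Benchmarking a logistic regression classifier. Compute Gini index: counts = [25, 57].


Probabilities: [25/82, 57/82] ≈ [0.3049, 0.6951]
Σpᵢ² = (625 + 3249)/82² = 3874/6724
Gini = 1 - Σpᵢ² = 1 - 3874/6724 = 0.4239

0.4239


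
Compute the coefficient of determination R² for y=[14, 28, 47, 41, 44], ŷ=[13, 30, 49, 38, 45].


ȳ = 34.8
SS_res = Σ(y-ŷ)² = 19
SS_tot = Σ(y-ȳ)² = 750.8
R² = 1 - SS_res/SS_tot = 1 - 0.0253 = 0.9747

0.9747


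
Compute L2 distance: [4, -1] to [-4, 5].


d = √((4+ 4)² + (-1-5)²)
  = √(64 + 36)
  = √100 = 10.0

10.0


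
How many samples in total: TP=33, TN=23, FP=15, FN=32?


Total = TP + TN + FP + FN
= 33 + 23 + 15 + 32
= 103
(Predicted positive: 48, predicted negative: 55)

103


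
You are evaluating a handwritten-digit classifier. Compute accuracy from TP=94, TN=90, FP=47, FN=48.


Accuracy = (TP+TN)/(TP+TN+FP+FN)
= (94+90)/(279)
= 184/279 = 65.95%

65.95%


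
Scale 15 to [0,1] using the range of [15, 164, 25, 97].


min=15, max=164
(15-15)/(164-15) = 0/149 = 0.0

0.0


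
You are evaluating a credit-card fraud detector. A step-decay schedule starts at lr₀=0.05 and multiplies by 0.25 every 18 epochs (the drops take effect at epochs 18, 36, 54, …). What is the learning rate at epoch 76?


n_drops = ⌊76/18⌋ = 4
lr = 0.05·0.25^4 = 0.05·0.00390625 = 0.0001953125

0.0001953125


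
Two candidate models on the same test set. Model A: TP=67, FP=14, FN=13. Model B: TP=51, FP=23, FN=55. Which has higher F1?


Model A: P=67/81=0.8272, R=67/80=0.8375, F1=2PR/(P+R)=2TP/(2TP+FP+FN)=134/161=0.8323
Model B: P=51/74=0.6892, R=51/106=0.4811, F1=2PR/(P+R)=2TP/(2TP+FP+FN)=102/180=0.5667
0.8323 > 0.5667 → Model A

Model A


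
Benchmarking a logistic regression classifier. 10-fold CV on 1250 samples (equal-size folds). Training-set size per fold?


Fold size = 1250/10 = 125
Training per fold = 1250 - 125 = 1125

1125


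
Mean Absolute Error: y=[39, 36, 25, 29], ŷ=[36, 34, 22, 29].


Absolute errors: |39-36|=3, |36-34|=2, |25-22|=3, |29-29|=0
Sum = 8
MAE = 8/4 = 2

2


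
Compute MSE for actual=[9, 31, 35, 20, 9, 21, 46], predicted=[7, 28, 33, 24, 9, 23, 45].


Squared errors: (9-7)²=4, (31-28)²=9, (35-33)²=4, (20-24)²=16, (9-9)²=0, (21-23)²=4, (46-45)²=1
Sum = 38
MSE = 38/7 = 38/7

38/7


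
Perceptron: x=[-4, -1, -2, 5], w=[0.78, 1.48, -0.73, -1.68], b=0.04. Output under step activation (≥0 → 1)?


z = (-4)·(0.78) + (-1)·(1.48) + (-2)·(-0.73) + (5)·(-1.68) + 0.04
  = -11.5
step(z) = 0 (z<0)

0


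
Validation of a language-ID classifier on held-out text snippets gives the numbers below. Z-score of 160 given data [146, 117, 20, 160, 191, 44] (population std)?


μ = 113, σ = 61.655
z = (160 - 113)/61.655 = 0.7623

0.7623


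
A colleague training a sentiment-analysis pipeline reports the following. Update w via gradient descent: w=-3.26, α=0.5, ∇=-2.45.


w_new = w - α·∇
= -3.26 - 0.5·-2.45
= -3.26 + 1.225
= -2.035

-2.035


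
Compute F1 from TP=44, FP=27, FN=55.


Precision = 44/71 = 0.6197
Recall = 44/99 = 0.4444
F1 = 2·P·R/(P+R) = 2·TP/(2·TP+FP+FN) = 88/(88+27+55) = 88/170 = 0.5176

0.5176


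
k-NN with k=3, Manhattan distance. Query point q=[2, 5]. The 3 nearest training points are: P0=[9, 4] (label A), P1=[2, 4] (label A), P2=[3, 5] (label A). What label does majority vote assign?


d(q,P0) = 8  (label A)
d(q,P1) = 1  (label A)
d(q,P2) = 1  (label A)
Votes: A=3, B=0
Majority → A

A


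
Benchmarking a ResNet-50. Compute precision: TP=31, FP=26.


Precision = TP/(TP+FP)
= 31/(31+26)
= 31/57 = 54.39%

54.39%


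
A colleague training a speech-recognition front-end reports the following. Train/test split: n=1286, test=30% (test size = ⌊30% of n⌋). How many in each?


Test = ⌊1286·30/100⌋ = 385
Train = 1286 - 385 = 901

Train: 901, Test: 385


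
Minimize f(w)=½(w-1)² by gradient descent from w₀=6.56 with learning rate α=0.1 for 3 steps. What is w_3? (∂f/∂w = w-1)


step 1: grad = 6.56-1 = 5.56; w = 6.56 - 0.1·(5.56) = 6.004
step 2: grad = 6.004-1 = 5.004; w = 6.004 - 0.1·(5.004) = 5.5036
step 3: grad = 5.5036-1 = 4.5036; w = 5.5036 - 0.1·(4.5036) = 5.05324

5.05324


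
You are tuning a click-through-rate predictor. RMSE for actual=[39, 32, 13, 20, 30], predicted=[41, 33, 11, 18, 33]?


MSE = 22/5 = 4.4
RMSE = √(22/5) = 2.0976

2.0976


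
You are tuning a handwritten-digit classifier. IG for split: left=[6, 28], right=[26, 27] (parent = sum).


Parent = [32, 55], H_parent = 0.949
H_left = 0.6723 (n=34), H_right = 0.9997 (n=53)
H_children = (34/87)·0.6723 + (53/87)·0.9997 = 0.8718
IG = 0.949 - 0.8718 = 0.0772

0.0772


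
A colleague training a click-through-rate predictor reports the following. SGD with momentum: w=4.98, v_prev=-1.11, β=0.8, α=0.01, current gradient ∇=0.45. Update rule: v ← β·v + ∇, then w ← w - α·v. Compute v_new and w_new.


v_new = 0.8·-1.11 + 0.45 = -0.888 + 0.45 = -0.438
w_new = 4.98 - 0.01·-0.438 = 4.98 + 0.00438 = 4.98438

v_new=-0.438, w_new=4.98438


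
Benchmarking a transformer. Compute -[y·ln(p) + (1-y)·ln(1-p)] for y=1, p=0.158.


BCE = -[y·ln(p) + (1-y)·ln(1-p)]
= -1·ln(0.158) - 0
= -ln(0.158) = 1.8452

1.8452


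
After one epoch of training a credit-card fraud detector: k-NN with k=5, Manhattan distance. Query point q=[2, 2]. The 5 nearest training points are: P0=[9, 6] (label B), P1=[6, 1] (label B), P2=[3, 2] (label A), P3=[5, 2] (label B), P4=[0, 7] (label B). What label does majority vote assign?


d(q,P0) = 11  (label B)
d(q,P1) = 5  (label B)
d(q,P2) = 1  (label A)
d(q,P3) = 3  (label B)
d(q,P4) = 7  (label B)
Votes: A=1, B=4
Majority → B

B


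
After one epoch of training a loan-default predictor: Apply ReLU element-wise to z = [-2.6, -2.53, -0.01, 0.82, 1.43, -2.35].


ReLU(-2.6) = max(0, -2.6) = 0.0
ReLU(-2.53) = max(0, -2.53) = 0.0
ReLU(-0.01) = max(0, -0.01) = 0.0
ReLU(0.82) = max(0, 0.82) = 0.82
ReLU(1.43) = max(0, 1.43) = 1.43
ReLU(-2.35) = max(0, -2.35) = 0.0
result = [0.0, 0.0, 0.0, 0.82, 1.43, 0.0]

[0.0, 0.0, 0.0, 0.82, 1.43, 0.0]


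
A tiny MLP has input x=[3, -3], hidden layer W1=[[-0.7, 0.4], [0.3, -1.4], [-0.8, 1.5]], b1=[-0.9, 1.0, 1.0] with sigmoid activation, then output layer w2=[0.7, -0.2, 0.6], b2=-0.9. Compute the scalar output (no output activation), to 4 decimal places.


z1[0] = (-0.7)·(3) + (0.4)·(-3) - 0.9 = -4.2
z1[1] = (0.3)·(3) + (-1.4)·(-3) + 1.0 = 6.1
z1[2] = (-0.8)·(3) + (1.5)·(-3) + 1.0 = -5.9
h = sigmoid(z1) = [0.0148, 0.9978, 0.0027]
output = (0.7)·(0.0148) + (-0.2)·(0.9978) + (0.6)·(0.0027) - 0.9 = -1.0876

-1.0876


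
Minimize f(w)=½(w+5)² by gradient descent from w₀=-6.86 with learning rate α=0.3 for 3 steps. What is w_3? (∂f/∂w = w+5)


step 1: grad = -6.86+5 = -1.86; w = -6.86 - 0.3·(-1.86) = -6.302
step 2: grad = -6.302+5 = -1.302; w = -6.302 - 0.3·(-1.302) = -5.9114
step 3: grad = -5.9114+5 = -0.9114; w = -5.9114 - 0.3·(-0.9114) = -5.63798

-5.63798


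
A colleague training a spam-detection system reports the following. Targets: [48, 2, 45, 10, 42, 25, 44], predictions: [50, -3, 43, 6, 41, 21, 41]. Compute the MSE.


Squared errors: (48-50)²=4, (2+ 3)²=25, (45-43)²=4, (10-6)²=16, (42-41)²=1, (25-21)²=16, (44-41)²=9
Sum = 75
MSE = 75/7 = 75/7

75/7


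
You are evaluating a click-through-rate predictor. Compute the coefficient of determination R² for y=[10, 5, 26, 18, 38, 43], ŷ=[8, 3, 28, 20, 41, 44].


ȳ = 23.3333
SS_res = Σ(y-ŷ)² = 26
SS_tot = Σ(y-ȳ)² = 1151.33
R² = 1 - SS_res/SS_tot = 1 - 0.0226 = 0.9774

0.9774


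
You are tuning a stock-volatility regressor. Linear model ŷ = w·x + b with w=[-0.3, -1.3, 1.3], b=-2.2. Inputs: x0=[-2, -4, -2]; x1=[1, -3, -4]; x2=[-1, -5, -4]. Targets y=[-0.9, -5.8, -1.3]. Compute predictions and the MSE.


ŷ0 = (-0.3)·(-2) + (-1.3)·(-4) + (1.3)·(-2) - 2.2 = 1.0
ŷ1 = (-0.3)·(1) + (-1.3)·(-3) + (1.3)·(-4) - 2.2 = -3.8
ŷ2 = (-0.3)·(-1) + (-1.3)·(-5) + (1.3)·(-4) - 2.2 = -0.6
errors² = [3.61, 4.0, 0.49]
MSE = 8.1000/3 = 2.7

2.7


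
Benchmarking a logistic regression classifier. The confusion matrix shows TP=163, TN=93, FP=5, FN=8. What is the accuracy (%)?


Accuracy = (TP+TN)/(TP+TN+FP+FN)
= (163+93)/(269)
= 256/269 = 95.17%

95.17%


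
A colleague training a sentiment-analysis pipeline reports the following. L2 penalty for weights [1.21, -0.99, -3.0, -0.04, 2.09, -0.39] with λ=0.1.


‖w‖₂² = (1.21)² + (-0.99)² + (-3.0)² + (-0.04)² + (2.09)² + (-0.39)²
     = 1.4641 + 0.9801 + 9 + 0.0016 + 4.3681 + 0.1521
     = 15.966
λ·‖w‖₂² = 0.1·15.966 = 1.5966

1.5966


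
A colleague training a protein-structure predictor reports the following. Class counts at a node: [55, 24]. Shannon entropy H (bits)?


Probabilities: [55/79, 24/79] ≈ [0.6962, 0.3038]
H = -((55/79)·log₂(55/79) + (24/79)·log₂(24/79))
  = 0.8859 bits

0.8859 bits


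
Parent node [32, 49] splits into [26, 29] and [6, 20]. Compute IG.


Parent = [32, 49], H_parent = 0.968
H_left = 0.9979 (n=55), H_right = 0.7793 (n=26)
H_children = (55/81)·0.9979 + (26/81)·0.7793 = 0.9277
IG = 0.968 - 0.9277 = 0.0403

0.0403


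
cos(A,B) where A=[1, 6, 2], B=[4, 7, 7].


A·B = 1·4 + 6·7 + 2·7 = 60
‖A‖ = √41 = 6.4031, ‖B‖ = √114 = 10.6771
cos = 60/(√41·√114) = 60/√4674 = 0.8776

0.8776


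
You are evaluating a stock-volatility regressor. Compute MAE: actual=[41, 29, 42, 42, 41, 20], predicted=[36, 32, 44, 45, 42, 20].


Absolute errors: |41-36|=5, |29-32|=3, |42-44|=2, |42-45|=3, |41-42|=1, |20-20|=0
Sum = 14
MAE = 14/6 = 7/3

7/3


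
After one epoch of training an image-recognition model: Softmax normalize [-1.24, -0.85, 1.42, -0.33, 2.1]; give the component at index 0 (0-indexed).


Exponentials: e^-1.24=0.2894, e^-0.85=0.4274, e^1.42=4.1371, e^-0.33=0.7189, e^2.1=8.1662
Sum = 13.739
Softmax = [0.0211, 0.0311, 0.3011, 0.0523, 0.5944]
p[0] = 0.2894/13.739 = 0.0211

0.0211


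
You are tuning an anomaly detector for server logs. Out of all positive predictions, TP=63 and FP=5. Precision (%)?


Precision = TP/(TP+FP)
= 63/(63+5)
= 63/68 = 92.65%

92.65%


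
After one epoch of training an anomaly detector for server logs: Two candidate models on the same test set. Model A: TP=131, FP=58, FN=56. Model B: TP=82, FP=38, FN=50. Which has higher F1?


Model A: P=131/189=0.6931, R=131/187=0.7005, F1=2PR/(P+R)=2TP/(2TP+FP+FN)=262/376=0.6968
Model B: P=82/120=0.6833, R=82/132=0.6212, F1=2PR/(P+R)=2TP/(2TP+FP+FN)=164/252=0.6508
0.6968 > 0.6508 → Model A

Model A


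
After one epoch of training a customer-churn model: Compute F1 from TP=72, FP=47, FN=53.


Precision = 72/119 = 0.605
Recall = 72/125 = 0.576
F1 = 2·P·R/(P+R) = 2·TP/(2·TP+FP+FN) = 144/(144+47+53) = 144/244 = 0.5902

0.5902


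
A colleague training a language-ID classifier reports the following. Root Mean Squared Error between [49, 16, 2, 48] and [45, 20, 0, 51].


MSE = 45/4 = 11.25
RMSE = √(45/4) = 3.3541

3.3541


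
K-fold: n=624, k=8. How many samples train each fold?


Fold size = 624/8 = 78
Training per fold = 624 - 78 = 546

546


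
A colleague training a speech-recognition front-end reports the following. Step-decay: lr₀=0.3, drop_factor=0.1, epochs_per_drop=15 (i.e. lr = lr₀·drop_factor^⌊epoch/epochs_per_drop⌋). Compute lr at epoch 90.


n_drops = ⌊90/15⌋ = 6
lr = 0.3·0.1^6 = 0.3·0.000001 = 0.0000003

0.0000003


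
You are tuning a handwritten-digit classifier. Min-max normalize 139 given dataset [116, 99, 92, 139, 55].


min=55, max=139
(139-55)/(139-55) = 84/84 = 1.0

1.0


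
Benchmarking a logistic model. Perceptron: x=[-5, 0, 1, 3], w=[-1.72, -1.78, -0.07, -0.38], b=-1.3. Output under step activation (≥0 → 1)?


z = (-5)·(-1.72) + (0)·(-1.78) + (1)·(-0.07) + (3)·(-0.38) - 1.3
  = 6.09
step(z) = 1 (z≥0)

1


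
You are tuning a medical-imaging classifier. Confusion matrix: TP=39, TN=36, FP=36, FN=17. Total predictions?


Total = TP + TN + FP + FN
= 39 + 36 + 36 + 17
= 128
(Predicted positive: 75, predicted negative: 53)

128


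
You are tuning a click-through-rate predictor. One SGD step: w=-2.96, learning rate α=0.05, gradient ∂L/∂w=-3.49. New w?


w_new = w - α·∇
= -2.96 - 0.05·-3.49
= -2.96 + 0.1745
= -2.7855

-2.7855


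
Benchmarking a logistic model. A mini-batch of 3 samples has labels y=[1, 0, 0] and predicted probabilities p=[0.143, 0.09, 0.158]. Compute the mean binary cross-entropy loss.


L[0] = -ln(0.143) = 1.9449
L[1] = -ln(1-0.09) = -ln(0.91) = 0.0943
L[2] = -ln(1-0.158) = -ln(0.842) = 0.172
mean = (1.9449 + 0.0943 + 0.172)/3 = 0.7371

0.7371


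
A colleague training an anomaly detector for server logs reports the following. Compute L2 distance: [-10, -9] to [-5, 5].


d = √((-10+ 5)² + (-9-5)²)
  = √(25 + 196)
  = √221 = 14.8661

14.8661


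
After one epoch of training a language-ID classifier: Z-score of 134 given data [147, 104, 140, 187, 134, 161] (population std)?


μ = 145.5, σ = 25.3295
z = (134 - 145.5)/25.3295 = -0.454

-0.454


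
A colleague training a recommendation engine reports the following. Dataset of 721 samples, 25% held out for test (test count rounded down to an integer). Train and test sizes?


Test = ⌊721·25/100⌋ = 180
Train = 721 - 180 = 541

Train: 541, Test: 180


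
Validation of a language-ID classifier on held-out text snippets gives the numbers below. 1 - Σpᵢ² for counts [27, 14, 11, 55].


Probabilities: [27/107, 14/107, 11/107, 55/107] ≈ [0.2523, 0.1308, 0.1028, 0.514]
Σpᵢ² = (729 + 196 + 121 + 3025)/107² = 4071/11449
Gini = 1 - Σpᵢ² = 1 - 4071/11449 = 0.6444

0.6444


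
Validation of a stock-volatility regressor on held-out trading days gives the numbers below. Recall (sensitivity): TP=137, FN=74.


Recall = TP/(TP+FN)
= 137/(137+74)
= 137/211 = 64.93%

64.93%


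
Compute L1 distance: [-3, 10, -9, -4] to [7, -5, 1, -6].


d = |-3-7| + |10+ 5| + |-9-1| + |-4+ 6|
  = 10 + 15 + 10 + 2
  = 37

37


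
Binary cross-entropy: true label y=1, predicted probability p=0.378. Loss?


BCE = -[y·ln(p) + (1-y)·ln(1-p)]
= -1·ln(0.378) - 0
= -ln(0.378) = 0.9729

0.9729


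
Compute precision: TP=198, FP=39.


Precision = TP/(TP+FP)
= 198/(198+39)
= 198/237 = 83.54%

83.54%


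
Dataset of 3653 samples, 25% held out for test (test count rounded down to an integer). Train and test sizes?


Test = ⌊3653·25/100⌋ = 913
Train = 3653 - 913 = 2740

Train: 2740, Test: 913


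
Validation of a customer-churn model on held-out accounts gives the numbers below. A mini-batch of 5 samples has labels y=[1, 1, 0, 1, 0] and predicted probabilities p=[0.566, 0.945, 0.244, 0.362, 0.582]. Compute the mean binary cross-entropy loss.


L[0] = -ln(0.566) = 0.5692
L[1] = -ln(0.945) = 0.0566
L[2] = -ln(1-0.244) = -ln(0.756) = 0.2797
L[3] = -ln(0.362) = 1.0161
L[4] = -ln(1-0.582) = -ln(0.418) = 0.8723
mean = (0.5692 + 0.0566 + 0.2797 + 1.0161 + 0.8723)/5 = 0.5588

0.5588


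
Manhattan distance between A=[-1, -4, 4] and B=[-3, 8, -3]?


d = |-1+ 3| + |-4-8| + |4+ 3|
  = 2 + 12 + 7
  = 21

21


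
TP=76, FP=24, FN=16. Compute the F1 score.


Precision = 76/100 = 0.76
Recall = 76/92 = 0.8261
F1 = 2·P·R/(P+R) = 2·TP/(2·TP+FP+FN) = 152/(152+24+16) = 152/192 = 0.7917

0.7917


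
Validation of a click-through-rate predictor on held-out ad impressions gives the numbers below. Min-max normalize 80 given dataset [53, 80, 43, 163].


min=43, max=163
(80-43)/(163-43) = 37/120 = 0.3083

0.3083


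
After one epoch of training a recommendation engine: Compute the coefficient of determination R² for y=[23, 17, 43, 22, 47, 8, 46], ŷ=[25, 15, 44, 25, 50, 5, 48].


ȳ = 29.4286
SS_res = Σ(y-ŷ)² = 40
SS_tot = Σ(y-ȳ)² = 1477.71
R² = 1 - SS_res/SS_tot = 1 - 0.0271 = 0.9729

0.9729


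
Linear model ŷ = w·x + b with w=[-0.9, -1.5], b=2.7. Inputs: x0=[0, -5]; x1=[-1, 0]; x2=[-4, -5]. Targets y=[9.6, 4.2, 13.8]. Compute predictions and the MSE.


ŷ0 = (-0.9)·(0) + (-1.5)·(-5) + 2.7 = 10.2
ŷ1 = (-0.9)·(-1) + (-1.5)·(0) + 2.7 = 3.6
ŷ2 = (-0.9)·(-4) + (-1.5)·(-5) + 2.7 = 13.8
errors² = [0.36, 0.36, 0.0]
MSE = 0.7200/3 = 0.24

0.24


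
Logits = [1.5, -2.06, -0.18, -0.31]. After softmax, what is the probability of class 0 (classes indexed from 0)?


Exponentials: e^1.5=4.4817, e^-2.06=0.1275, e^-0.18=0.8353, e^-0.31=0.7334
Sum = 6.1779
Softmax = [0.7254, 0.0206, 0.1352, 0.1187]
p[0] = 4.4817/6.1779 = 0.7254

0.7254


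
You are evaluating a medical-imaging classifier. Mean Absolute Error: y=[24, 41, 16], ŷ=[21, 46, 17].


Absolute errors: |24-21|=3, |41-46|=5, |16-17|=1
Sum = 9
MAE = 9/3 = 3

3


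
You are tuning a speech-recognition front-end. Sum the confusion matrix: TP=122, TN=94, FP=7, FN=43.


Total = TP + TN + FP + FN
= 122 + 94 + 7 + 43
= 266
(Predicted positive: 129, predicted negative: 137)

266


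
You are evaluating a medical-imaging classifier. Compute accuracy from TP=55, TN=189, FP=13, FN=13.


Accuracy = (TP+TN)/(TP+TN+FP+FN)
= (55+189)/(270)
= 244/270 = 90.37%

90.37%


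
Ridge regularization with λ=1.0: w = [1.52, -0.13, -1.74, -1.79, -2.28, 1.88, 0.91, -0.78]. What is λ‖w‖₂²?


‖w‖₂² = (1.52)² + (-0.13)² + (-1.74)² + (-1.79)² + (-2.28)² + (1.88)² + (0.91)² + (-0.78)²
     = 2.3104 + 0.0169 + 3.0276 + 3.2041 + 5.1984 + 3.5344 + 0.8281 + 0.6084
     = 18.7283
λ·‖w‖₂² = 1.0·18.7283 = 18.7283

18.7283


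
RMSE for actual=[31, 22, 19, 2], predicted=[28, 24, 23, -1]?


MSE = 38/4 = 9.5
RMSE = √(38/4) = 3.0822

3.0822


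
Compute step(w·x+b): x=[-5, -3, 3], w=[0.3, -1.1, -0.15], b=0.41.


z = (-5)·(0.3) + (-3)·(-1.1) + (3)·(-0.15) + 0.41
  = 1.76
step(z) = 1 (z≥0)

1


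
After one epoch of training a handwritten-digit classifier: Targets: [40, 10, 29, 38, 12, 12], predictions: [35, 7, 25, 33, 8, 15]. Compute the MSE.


Squared errors: (40-35)²=25, (10-7)²=9, (29-25)²=16, (38-33)²=25, (12-8)²=16, (12-15)²=9
Sum = 100
MSE = 100/6 = 50/3

50/3


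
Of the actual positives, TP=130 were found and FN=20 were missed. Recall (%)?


Recall = TP/(TP+FN)
= 130/(130+20)
= 130/150 = 86.67%

86.67%


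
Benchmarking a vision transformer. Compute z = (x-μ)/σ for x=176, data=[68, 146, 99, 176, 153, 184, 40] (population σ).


μ = 123.7143, σ = 51.3328
z = (176 - 123.7143)/51.3328 = 1.0186

1.0186


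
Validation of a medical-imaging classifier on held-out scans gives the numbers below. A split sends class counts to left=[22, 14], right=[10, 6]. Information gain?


Parent = [32, 20], H_parent = 0.9612
H_left = 0.9641 (n=36), H_right = 0.9544 (n=16)
H_children = (36/52)·0.9641 + (16/52)·0.9544 = 0.9611
IG = 0.9612 - 0.9611 = 0.0001

0.0001


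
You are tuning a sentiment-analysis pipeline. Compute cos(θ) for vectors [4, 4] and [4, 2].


A·B = 4·4 + 4·2 = 24
‖A‖ = √32 = 5.6569, ‖B‖ = √20 = 4.4721
cos = 24/(√32·√20) = 24/√640 = 0.9487

0.9487


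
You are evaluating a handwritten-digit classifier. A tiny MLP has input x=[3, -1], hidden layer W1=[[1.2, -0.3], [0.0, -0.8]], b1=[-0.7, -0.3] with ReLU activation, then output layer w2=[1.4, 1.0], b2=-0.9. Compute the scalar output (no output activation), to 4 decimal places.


z1[0] = (1.2)·(3) + (-0.3)·(-1) - 0.7 = 3.2
z1[1] = (0.0)·(3) + (-0.8)·(-1) - 0.3 = 0.5
h = ReLU(z1) = [3.2, 0.5]
output = (1.4)·(3.2) + (1.0)·(0.5) - 0.9 = 4.08

4.08


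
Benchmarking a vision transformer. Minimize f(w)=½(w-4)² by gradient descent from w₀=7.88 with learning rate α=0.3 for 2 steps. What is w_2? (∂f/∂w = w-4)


step 1: grad = 7.88-4 = 3.88; w = 7.88 - 0.3·(3.88) = 6.716
step 2: grad = 6.716-4 = 2.716; w = 6.716 - 0.3·(2.716) = 5.9012

5.9012


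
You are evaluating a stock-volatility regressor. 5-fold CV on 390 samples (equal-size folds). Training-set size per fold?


Fold size = 390/5 = 78
Training per fold = 390 - 78 = 312

312


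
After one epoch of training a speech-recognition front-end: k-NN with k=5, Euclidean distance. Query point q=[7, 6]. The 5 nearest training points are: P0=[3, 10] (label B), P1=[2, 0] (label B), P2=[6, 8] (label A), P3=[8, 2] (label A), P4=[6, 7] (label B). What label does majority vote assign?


d(q,P0) = 5.6569  (label B)
d(q,P1) = 7.8102  (label B)
d(q,P2) = 2.2361  (label A)
d(q,P3) = 4.1231  (label A)
d(q,P4) = 1.4142  (label B)
Votes: A=2, B=3
Majority → B

B


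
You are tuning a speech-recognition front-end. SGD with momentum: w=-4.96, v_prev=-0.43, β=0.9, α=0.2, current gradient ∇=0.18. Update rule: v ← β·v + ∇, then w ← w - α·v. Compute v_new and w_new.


v_new = 0.9·-0.43 + 0.18 = -0.387 + 0.18 = -0.207
w_new = -4.96 - 0.2·-0.207 = -4.96 + 0.0414 = -4.9186

v_new=-0.207, w_new=-4.9186


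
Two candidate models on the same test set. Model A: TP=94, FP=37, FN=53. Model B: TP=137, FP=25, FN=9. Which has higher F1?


Model A: P=94/131=0.7176, R=94/147=0.6395, F1=2PR/(P+R)=2TP/(2TP+FP+FN)=188/278=0.6763
Model B: P=137/162=0.8457, R=137/146=0.9384, F1=2PR/(P+R)=2TP/(2TP+FP+FN)=274/308=0.8896
0.6763 < 0.8896 → Model B

Model B


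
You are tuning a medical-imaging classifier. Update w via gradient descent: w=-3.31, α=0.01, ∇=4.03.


w_new = w - α·∇
= -3.31 - 0.01·4.03
= -3.31 - 0.0403
= -3.3503

-3.3503


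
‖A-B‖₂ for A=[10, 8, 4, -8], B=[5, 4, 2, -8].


d = √((10-5)² + (8-4)² + (4-2)² + (-8+ 8)²)
  = √(25 + 16 + 4 + 0)
  = √45 = 6.7082

6.7082


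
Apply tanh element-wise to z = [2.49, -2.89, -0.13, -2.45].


tanh(2.49) = 0.9863
tanh(-2.89) = -0.9938
tanh(-0.13) = -0.1293
tanh(-2.45) = -0.9852
result = [0.9863, -0.9938, -0.1293, -0.9852]

[0.9863, -0.9938, -0.1293, -0.9852]


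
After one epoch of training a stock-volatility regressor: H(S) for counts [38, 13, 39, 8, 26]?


Probabilities: [38/124, 13/124, 39/124, 8/124, 26/124] ≈ [0.3065, 0.1048, 0.3145, 0.0645, 0.2097]
H = -((38/124)·log₂(38/124) + (13/124)·log₂(13/124) + (39/124)·log₂(39/124) + (8/124)·log₂(8/124) + (26/124)·log₂(26/124))
  = 2.1165 bits

2.1165 bits


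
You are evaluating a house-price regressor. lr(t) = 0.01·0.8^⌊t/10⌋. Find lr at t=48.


n_drops = ⌊48/10⌋ = 4
lr = 0.01·0.8^4 = 0.01·0.4096 = 0.004096

0.004096


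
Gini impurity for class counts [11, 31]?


Probabilities: [11/42, 31/42] ≈ [0.2619, 0.7381]
Σpᵢ² = (121 + 961)/42² = 1082/1764
Gini = 1 - Σpᵢ² = 1 - 1082/1764 = 0.3866

0.3866


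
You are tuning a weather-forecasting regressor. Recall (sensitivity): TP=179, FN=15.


Recall = TP/(TP+FN)
= 179/(179+15)
= 179/194 = 92.27%

92.27%


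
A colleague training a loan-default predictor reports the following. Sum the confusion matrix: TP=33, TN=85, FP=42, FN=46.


Total = TP + TN + FP + FN
= 33 + 85 + 42 + 46
= 206
(Predicted positive: 75, predicted negative: 131)

206


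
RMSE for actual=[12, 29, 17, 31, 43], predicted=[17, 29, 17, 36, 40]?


MSE = 59/5 = 11.8
RMSE = √(59/5) = 3.4351

3.4351


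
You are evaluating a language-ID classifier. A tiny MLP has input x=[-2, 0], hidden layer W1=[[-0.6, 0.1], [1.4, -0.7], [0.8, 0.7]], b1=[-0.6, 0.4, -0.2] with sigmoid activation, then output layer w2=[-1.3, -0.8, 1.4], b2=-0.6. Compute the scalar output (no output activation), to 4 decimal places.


z1[0] = (-0.6)·(-2) + (0.1)·(0) - 0.6 = 0.6
z1[1] = (1.4)·(-2) + (-0.7)·(0) + 0.4 = -2.4
z1[2] = (0.8)·(-2) + (0.7)·(0) - 0.2 = -1.8
h = sigmoid(z1) = [0.6457, 0.0832, 0.1419]
output = (-1.3)·(0.6457) + (-0.8)·(0.0832) + (1.4)·(0.1419) - 0.6 = -1.3073

-1.3073


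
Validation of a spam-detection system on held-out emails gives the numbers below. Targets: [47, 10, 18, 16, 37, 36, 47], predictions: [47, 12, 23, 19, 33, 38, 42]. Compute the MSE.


Squared errors: (47-47)²=0, (10-12)²=4, (18-23)²=25, (16-19)²=9, (37-33)²=16, (36-38)²=4, (47-42)²=25
Sum = 83
MSE = 83/7 = 83/7

83/7


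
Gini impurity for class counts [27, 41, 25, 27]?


Probabilities: [27/120, 41/120, 25/120, 27/120] ≈ [0.225, 0.3417, 0.2083, 0.225]
Σpᵢ² = (729 + 1681 + 625 + 729)/120² = 3764/14400
Gini = 1 - Σpᵢ² = 1 - 3764/14400 = 0.7386

0.7386


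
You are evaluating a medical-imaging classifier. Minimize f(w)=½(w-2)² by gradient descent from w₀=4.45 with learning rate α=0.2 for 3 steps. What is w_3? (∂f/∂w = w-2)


step 1: grad = 4.45-2 = 2.45; w = 4.45 - 0.2·(2.45) = 3.96
step 2: grad = 3.96-2 = 1.96; w = 3.96 - 0.2·(1.96) = 3.568
step 3: grad = 3.568-2 = 1.568; w = 3.568 - 0.2·(1.568) = 3.2544

3.2544


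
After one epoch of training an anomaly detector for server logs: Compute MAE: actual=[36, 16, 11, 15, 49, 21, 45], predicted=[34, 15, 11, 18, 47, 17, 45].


Absolute errors: |36-34|=2, |16-15|=1, |11-11|=0, |15-18|=3, |49-47|=2, |21-17|=4, |45-45|=0
Sum = 12
MAE = 12/7 = 12/7

12/7


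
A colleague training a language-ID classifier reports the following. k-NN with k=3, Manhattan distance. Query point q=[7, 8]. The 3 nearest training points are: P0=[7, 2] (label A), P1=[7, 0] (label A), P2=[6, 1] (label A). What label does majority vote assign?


d(q,P0) = 6  (label A)
d(q,P1) = 8  (label A)
d(q,P2) = 8  (label A)
Votes: A=3, B=0
Majority → A

A


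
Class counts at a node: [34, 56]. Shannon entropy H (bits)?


Probabilities: [34/90, 56/90] ≈ [0.3778, 0.6222]
H = -((34/90)·log₂(34/90) + (56/90)·log₂(56/90))
  = 0.9565 bits

0.9565 bits


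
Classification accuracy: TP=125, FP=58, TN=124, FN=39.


Accuracy = (TP+TN)/(TP+TN+FP+FN)
= (125+124)/(346)
= 249/346 = 71.97%

71.97%


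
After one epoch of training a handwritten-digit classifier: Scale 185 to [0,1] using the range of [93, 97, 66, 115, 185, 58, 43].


min=43, max=185
(185-43)/(185-43) = 142/142 = 1.0

1.0


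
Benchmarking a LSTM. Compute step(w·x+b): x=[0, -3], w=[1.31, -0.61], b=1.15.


z = (0)·(1.31) + (-3)·(-0.61) + 1.15
  = 2.98
step(z) = 1 (z≥0)

1


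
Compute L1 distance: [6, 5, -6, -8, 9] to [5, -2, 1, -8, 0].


d = |6-5| + |5+ 2| + |-6-1| + |-8+ 8| + |9-0|
  = 1 + 7 + 7 + 0 + 9
  = 24

24


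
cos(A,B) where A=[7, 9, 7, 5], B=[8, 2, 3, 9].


A·B = 7·8 + 9·2 + 7·3 + 5·9 = 140
‖A‖ = √204 = 14.2829, ‖B‖ = √158 = 12.5698
cos = 140/(√204·√158) = 140/√32232 = 0.7798

0.7798


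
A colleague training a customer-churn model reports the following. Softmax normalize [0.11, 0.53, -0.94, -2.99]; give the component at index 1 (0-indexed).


Exponentials: e^0.11=1.1163, e^0.53=1.6989, e^-0.94=0.3906, e^-2.99=0.0503
Sum = 3.2561
Softmax = [0.3428, 0.5218, 0.12, 0.0154]
p[1] = 1.6989/3.2561 = 0.5218

0.5218


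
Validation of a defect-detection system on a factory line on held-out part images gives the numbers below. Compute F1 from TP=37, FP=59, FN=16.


Precision = 37/96 = 0.3854
Recall = 37/53 = 0.6981
F1 = 2·P·R/(P+R) = 2·TP/(2·TP+FP+FN) = 74/(74+59+16) = 74/149 = 0.4966

0.4966


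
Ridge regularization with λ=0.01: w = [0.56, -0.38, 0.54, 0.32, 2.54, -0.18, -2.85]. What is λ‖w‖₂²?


‖w‖₂² = (0.56)² + (-0.38)² + (0.54)² + (0.32)² + (2.54)² + (-0.18)² + (-2.85)²
     = 0.3136 + 0.1444 + 0.2916 + 0.1024 + 6.4516 + 0.0324 + 8.1225
     = 15.4585
λ·‖w‖₂² = 0.01·15.4585 = 0.154585

0.154585


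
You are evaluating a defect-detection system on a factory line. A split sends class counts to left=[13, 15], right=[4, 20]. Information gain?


Parent = [17, 35], H_parent = 0.9118
H_left = 0.9963 (n=28), H_right = 0.65 (n=24)
H_children = (28/52)·0.9963 + (24/52)·0.65 = 0.8365
IG = 0.9118 - 0.8365 = 0.0753

0.0753


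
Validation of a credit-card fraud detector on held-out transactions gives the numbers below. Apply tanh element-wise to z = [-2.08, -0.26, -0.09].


tanh(-2.08) = -0.9693
tanh(-0.26) = -0.2543
tanh(-0.09) = -0.0898
result = [-0.9693, -0.2543, -0.0898]

[-0.9693, -0.2543, -0.0898]


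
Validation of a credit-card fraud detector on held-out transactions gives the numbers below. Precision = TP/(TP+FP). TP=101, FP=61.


Precision = TP/(TP+FP)
= 101/(101+61)
= 101/162 = 62.35%

62.35%


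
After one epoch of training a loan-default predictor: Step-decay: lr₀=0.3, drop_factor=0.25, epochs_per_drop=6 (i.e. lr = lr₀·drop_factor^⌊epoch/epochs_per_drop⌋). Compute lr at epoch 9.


n_drops = ⌊9/6⌋ = 1
lr = 0.3·0.25^1 = 0.3·0.25 = 0.075

0.075


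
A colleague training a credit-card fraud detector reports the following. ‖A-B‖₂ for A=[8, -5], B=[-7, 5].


d = √((8+ 7)² + (-5-5)²)
  = √(225 + 100)
  = √325 = 18.0278

18.0278


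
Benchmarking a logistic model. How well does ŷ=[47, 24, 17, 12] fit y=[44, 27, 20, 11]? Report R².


ȳ = 25.5
SS_res = Σ(y-ŷ)² = 28
SS_tot = Σ(y-ȳ)² = 585
R² = 1 - SS_res/SS_tot = 1 - 0.0479 = 0.9521

0.9521
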